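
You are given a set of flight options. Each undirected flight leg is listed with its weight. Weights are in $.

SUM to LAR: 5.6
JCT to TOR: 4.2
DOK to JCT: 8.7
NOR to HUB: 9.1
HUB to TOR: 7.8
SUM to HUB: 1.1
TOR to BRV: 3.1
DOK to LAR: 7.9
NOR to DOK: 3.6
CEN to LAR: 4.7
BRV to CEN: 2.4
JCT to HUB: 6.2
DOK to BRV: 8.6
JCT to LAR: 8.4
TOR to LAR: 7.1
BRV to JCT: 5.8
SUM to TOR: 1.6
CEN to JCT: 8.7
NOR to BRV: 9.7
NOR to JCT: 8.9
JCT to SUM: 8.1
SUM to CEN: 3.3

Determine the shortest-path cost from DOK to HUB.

Enumerating some paths:
DOK → NOR → HUB: 3.6+9.1 = 12.7
DOK → BRV → TOR → SUM → HUB: 8.6+3.1+1.6+1.1 = 14.4
DOK → LAR → SUM → HUB: 7.9+5.6+1.1 = 14.6
Cheapest is DOK → NOR → HUB at $12.7.

$12.7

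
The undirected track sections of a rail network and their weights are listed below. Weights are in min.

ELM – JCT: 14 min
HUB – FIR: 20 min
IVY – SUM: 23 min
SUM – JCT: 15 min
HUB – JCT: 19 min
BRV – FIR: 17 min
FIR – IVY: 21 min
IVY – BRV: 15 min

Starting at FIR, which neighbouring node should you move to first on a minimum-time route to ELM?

HUB

Enumerating some paths:
FIR → HUB → JCT → ELM: 20+19+14 = 53
FIR → BRV → IVY → SUM → JCT → ELM: 17+15+23+15+14 = 84
FIR → IVY → SUM → JCT → ELM: 21+23+15+14 = 73
Cheapest is FIR → HUB → JCT → ELM at 53 min.
So from FIR the first move is to HUB.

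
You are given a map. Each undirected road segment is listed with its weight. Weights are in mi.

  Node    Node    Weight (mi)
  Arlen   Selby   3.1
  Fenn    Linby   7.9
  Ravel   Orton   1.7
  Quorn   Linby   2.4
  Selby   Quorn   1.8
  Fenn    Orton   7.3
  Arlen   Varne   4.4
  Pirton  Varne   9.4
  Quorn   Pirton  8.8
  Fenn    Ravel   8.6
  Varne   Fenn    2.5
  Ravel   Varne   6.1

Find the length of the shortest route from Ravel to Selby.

13.6 mi

Running Dijkstra from Ravel:
Ravel: 0
Orton: 1.7  (via Ravel)
Varne: 6.1  (via Ravel)
Fenn: 8.6  (via Ravel)
Arlen: 10.5  (via Varne)
Selby: 13.6  (via Arlen)
Shortest route: Ravel → Varne → Arlen → Selby = 13.6 mi.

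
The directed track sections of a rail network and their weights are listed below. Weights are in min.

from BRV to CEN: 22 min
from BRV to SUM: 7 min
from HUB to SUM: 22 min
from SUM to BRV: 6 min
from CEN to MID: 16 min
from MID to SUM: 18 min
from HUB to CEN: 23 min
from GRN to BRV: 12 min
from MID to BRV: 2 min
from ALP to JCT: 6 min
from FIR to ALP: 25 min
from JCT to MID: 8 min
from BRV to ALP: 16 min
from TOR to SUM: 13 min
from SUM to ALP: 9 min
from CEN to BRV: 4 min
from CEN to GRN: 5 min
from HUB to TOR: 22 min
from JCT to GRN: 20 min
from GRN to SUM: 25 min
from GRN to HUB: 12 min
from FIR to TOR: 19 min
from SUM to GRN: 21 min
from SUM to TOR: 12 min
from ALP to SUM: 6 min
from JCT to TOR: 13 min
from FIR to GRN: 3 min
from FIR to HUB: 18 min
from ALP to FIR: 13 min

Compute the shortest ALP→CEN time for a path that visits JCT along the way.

38 min

Best ALP to JCT: ALP–JCT costing 6
Shortest JCT→CEN: JCT–MID–BRV–CEN = 32
Total via JCT: 6 + 32 = 38 min.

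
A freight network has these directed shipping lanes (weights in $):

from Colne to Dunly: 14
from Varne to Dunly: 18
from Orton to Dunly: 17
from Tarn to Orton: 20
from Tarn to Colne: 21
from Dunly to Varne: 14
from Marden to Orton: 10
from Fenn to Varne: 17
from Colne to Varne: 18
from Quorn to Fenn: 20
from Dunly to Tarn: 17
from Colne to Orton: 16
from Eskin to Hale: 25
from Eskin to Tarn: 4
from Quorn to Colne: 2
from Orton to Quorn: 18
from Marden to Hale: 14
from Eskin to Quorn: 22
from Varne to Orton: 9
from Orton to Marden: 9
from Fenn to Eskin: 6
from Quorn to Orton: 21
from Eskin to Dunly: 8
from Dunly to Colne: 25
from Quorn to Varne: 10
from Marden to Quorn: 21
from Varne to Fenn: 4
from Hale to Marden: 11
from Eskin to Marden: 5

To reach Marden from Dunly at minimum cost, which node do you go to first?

Candidate routes:
Dunly → Varne → Orton → Marden: 14+9+9 = 32
Dunly → Colne → Orton → Marden: 25+16+9 = 50
Dunly → Varne → Fenn → Eskin → Marden: 14+4+6+5 = 29
Dunly → Tarn → Orton → Marden: 17+20+9 = 46
Cheapest is Dunly → Varne → Fenn → Eskin → Marden at $29.
So from Dunly the first move is to Varne.

Varne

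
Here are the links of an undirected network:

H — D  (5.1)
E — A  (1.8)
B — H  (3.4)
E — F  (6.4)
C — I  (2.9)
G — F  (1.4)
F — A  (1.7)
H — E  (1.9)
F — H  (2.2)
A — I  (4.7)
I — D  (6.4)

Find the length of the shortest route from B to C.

Compare a few routes:
B - H - E - A - I - C: 3.4+1.9+1.8+4.7+2.9 = 14.7
B - H - F - A - I - C: 3.4+2.2+1.7+4.7+2.9 = 14.9
Cheapest is B - H - E - A - I - C at 14.7.

14.7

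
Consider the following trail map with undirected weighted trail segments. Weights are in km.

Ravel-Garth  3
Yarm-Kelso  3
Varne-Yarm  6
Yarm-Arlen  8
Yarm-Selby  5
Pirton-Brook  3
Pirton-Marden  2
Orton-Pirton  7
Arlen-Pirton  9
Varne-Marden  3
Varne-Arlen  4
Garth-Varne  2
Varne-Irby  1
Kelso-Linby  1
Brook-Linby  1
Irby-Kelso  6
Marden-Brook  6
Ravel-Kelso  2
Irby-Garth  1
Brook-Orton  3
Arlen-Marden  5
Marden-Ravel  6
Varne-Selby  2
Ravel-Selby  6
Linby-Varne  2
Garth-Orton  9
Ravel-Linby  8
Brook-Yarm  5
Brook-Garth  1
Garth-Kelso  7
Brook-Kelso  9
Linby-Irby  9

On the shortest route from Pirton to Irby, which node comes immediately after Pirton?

Candidate routes:
Pirton–Marden–Varne–Irby: 2+3+1 = 6
Pirton–Brook–Garth–Irby: 3+1+1 = 5
Pirton–Brook–Garth–Varne–Irby: 3+1+2+1 = 7
Pirton–Brook–Linby–Varne–Irby: 3+1+2+1 = 7
Cheapest is Pirton–Brook–Garth–Irby at 5 km.
So from Pirton the first move is to Brook.

Brook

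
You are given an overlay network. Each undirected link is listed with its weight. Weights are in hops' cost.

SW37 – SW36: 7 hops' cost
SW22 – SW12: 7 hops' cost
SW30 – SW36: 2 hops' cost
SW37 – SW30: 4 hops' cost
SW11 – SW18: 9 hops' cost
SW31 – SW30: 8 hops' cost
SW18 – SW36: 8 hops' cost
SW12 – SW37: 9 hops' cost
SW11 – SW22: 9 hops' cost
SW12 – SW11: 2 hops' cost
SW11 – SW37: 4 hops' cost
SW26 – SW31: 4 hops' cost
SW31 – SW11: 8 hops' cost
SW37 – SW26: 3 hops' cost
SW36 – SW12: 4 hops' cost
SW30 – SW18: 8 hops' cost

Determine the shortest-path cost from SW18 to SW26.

15 hops' cost

Candidate routes:
SW18 → SW36 → SW30 → SW37 → SW26: 8+2+4+3 = 17
SW18 → SW36 → SW37 → SW26: 8+7+3 = 18
SW18 → SW30 → SW37 → SW26: 8+4+3 = 15
SW18 → SW11 → SW37 → SW26: 9+4+3 = 16
The minimum is 15 hops' cost via SW18 → SW30 → SW37 → SW26.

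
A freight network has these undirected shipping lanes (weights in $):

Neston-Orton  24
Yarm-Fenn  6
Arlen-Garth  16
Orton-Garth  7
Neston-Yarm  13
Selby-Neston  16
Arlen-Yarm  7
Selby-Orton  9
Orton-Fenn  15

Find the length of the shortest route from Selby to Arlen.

$32

Compare a few routes:
Selby - Orton - Neston - Yarm - Arlen: 9+24+13+7 = 53
Selby - Neston - Yarm - Arlen: 16+13+7 = 36
Selby - Orton - Garth - Arlen: 9+7+16 = 32
Selby - Orton - Fenn - Yarm - Arlen: 9+15+6+7 = 37
The minimum is $32 via Selby - Orton - Garth - Arlen.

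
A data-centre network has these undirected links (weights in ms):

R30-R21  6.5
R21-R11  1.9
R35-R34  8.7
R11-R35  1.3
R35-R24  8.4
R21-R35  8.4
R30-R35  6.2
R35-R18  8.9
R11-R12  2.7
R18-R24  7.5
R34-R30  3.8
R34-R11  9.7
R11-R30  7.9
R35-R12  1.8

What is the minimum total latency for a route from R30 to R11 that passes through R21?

8.4 ms

Best R30 to R21: R30–R21 costing 6.5
Shortest R21→R11: R21–R11 = 1.9
Total via R21: 6.5 + 1.9 = 8.4 ms.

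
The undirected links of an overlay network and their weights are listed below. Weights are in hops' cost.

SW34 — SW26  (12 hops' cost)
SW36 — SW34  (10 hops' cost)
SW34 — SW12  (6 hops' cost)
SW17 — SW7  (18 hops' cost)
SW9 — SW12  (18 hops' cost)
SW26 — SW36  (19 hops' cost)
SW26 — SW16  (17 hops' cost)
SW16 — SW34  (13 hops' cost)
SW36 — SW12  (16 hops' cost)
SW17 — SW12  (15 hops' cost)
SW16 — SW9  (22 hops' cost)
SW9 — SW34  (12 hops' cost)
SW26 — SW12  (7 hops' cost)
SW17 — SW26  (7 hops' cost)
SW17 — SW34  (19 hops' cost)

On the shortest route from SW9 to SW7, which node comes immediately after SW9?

Compare a few routes:
SW9 → SW34 → SW17 → SW7: 12+19+18 = 49
SW9 → SW12 → SW26 → SW17 → SW7: 18+7+7+18 = 50
Cheapest is SW9 → SW34 → SW17 → SW7 at 49 hops' cost.
So from SW9 the first move is to SW34.

SW34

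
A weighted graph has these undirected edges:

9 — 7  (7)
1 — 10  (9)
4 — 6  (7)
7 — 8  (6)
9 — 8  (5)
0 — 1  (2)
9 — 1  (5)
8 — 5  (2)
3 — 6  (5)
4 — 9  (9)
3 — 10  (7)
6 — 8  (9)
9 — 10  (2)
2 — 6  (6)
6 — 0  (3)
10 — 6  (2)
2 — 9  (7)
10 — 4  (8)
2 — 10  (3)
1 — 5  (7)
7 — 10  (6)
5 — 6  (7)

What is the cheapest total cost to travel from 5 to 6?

7

Enumerating some paths:
5 → 8 → 6: 2+9 = 11
5 → 6: 7 = 7
The minimum is 7 via 5 → 6.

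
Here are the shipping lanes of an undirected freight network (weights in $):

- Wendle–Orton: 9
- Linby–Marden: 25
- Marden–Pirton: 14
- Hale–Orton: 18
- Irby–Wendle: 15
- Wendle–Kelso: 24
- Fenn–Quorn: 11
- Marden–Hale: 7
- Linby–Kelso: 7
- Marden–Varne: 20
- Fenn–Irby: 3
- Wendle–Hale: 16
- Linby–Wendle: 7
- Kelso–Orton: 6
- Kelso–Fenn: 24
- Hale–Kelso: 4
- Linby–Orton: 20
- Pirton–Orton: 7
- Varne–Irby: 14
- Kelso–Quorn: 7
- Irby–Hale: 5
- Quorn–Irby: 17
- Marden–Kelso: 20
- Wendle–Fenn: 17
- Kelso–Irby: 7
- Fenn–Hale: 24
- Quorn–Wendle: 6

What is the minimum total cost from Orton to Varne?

Running Dijkstra from Orton:
Orton: 0
Kelso: 6  (via Orton)
Pirton: 7  (via Orton)
Wendle: 9  (via Orton)
Hale: 10  (via Kelso)
Irby: 13  (via Kelso)
Linby: 13  (via Kelso)
Quorn: 13  (via Kelso)
Fenn: 16  (via Irby)
Marden: 17  (via Hale)
Varne: 27  (via Irby)
Shortest route: Orton → Kelso → Irby → Varne = $27.

$27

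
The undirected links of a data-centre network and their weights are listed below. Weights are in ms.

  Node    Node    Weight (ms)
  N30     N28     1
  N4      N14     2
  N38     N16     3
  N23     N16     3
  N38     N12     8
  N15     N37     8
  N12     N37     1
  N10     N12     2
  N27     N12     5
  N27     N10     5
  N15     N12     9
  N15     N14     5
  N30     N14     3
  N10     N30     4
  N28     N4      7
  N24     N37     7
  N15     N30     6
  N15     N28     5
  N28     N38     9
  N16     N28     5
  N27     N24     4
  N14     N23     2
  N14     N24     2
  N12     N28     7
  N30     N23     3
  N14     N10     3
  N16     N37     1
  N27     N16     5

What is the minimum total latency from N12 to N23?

5 ms

Shortest distances from N12:
N12: 0
N37: 1  (via N12)
N16: 2  (via N37)
N10: 2  (via N12)
N27: 5  (via N12)
N14: 5  (via N10)
N38: 5  (via N16)
N23: 5  (via N16)
Shortest route: N12 → N37 → N16 → N23 = 5 ms.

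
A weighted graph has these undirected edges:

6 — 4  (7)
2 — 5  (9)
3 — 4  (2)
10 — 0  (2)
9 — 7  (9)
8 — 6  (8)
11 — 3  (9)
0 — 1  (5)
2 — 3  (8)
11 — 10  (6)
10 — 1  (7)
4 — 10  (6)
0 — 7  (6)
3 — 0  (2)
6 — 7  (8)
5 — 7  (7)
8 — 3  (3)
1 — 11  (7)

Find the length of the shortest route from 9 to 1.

Compare a few routes:
9–7–0–10–1: 9+6+2+7 = 24
9–7–0–1: 9+6+5 = 20
The minimum is 20 via 9–7–0–1.

20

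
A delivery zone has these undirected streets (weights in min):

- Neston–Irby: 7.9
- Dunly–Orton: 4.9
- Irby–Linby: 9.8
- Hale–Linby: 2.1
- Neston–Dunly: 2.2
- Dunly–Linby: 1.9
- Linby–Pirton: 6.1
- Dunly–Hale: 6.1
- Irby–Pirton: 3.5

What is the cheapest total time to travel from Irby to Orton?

Running Dijkstra from Irby:
Irby: 0
Pirton: 3.5  (via Irby)
Neston: 7.9  (via Irby)
Linby: 9.6  (via Pirton)
Dunly: 10.1  (via Neston)
Hale: 11.7  (via Linby)
Orton: 15  (via Dunly)
Shortest route: Irby–Neston–Dunly–Orton = 15 min.

15 min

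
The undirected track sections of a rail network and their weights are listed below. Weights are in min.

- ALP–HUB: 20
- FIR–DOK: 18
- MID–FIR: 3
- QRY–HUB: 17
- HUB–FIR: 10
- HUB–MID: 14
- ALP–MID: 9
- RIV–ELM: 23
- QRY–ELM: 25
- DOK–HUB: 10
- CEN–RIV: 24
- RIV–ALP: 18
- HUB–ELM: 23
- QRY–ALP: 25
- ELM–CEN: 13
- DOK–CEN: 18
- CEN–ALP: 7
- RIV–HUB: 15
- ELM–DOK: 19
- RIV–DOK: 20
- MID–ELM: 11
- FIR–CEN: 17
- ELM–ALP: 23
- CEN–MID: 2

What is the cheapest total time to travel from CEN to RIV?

24 min

Candidate routes:
CEN–ALP–RIV: 7+18 = 25
CEN–RIV: 24 = 24
The minimum is 24 min via CEN–RIV.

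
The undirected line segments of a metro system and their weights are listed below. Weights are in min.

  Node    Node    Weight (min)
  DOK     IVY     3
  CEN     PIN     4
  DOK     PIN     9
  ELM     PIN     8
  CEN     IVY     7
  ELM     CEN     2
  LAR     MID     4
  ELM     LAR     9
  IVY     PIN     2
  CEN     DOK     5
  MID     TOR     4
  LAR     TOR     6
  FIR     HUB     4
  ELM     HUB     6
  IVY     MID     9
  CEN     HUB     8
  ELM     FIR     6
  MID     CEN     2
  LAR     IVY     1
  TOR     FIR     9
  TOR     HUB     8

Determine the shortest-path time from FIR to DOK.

Running Dijkstra from FIR:
FIR: 0
HUB: 4  (via FIR)
ELM: 6  (via FIR)
CEN: 8  (via ELM)
TOR: 9  (via FIR)
MID: 10  (via CEN)
PIN: 12  (via CEN)
DOK: 13  (via CEN)
Shortest route: FIR–ELM–CEN–DOK = 13 min.

13 min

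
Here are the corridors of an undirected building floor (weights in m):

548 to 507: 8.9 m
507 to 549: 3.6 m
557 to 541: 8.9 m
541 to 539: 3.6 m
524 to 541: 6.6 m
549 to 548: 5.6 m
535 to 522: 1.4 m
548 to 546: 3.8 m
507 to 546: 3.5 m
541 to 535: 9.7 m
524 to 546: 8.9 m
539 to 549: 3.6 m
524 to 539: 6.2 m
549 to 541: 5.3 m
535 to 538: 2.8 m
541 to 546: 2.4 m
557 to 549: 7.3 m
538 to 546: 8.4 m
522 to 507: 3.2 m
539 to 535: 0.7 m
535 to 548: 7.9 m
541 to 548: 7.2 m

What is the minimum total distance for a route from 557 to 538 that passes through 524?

25.2 m

Shortest 557→524: 557 → 541 → 524 = 15.5
Shortest 524→538: 524 → 539 → 535 → 538 = 9.7
Total via 524: 15.5 + 9.7 = 25.2 m.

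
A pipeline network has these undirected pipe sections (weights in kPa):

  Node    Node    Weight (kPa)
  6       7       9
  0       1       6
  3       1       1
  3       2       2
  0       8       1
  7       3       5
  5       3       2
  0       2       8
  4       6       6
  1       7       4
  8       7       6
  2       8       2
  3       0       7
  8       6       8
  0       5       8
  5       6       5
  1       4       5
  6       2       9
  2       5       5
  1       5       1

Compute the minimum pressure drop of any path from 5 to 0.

7 kPa

Compare a few routes:
5–0: 8 = 8
5–1–0: 1+6 = 7
Cheapest is 5–1–0 at 7 kPa.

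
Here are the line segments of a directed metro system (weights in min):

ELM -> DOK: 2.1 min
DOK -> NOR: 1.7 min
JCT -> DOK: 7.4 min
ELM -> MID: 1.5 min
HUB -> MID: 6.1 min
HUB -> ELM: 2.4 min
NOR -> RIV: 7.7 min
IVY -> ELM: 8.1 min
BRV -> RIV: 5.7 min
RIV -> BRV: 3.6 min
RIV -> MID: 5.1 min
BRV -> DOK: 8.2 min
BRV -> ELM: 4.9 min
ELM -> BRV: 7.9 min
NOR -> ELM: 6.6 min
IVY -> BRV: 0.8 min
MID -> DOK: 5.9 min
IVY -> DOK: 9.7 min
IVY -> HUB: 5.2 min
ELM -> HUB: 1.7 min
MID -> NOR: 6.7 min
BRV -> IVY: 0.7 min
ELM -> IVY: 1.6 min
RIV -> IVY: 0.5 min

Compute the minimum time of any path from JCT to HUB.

Compare a few routes:
JCT - DOK - NOR - ELM - HUB: 7.4+1.7+6.6+1.7 = 17.4
JCT - DOK - NOR - ELM - IVY - HUB: 7.4+1.7+6.6+1.6+5.2 = 22.5
The minimum is 17.4 min via JCT - DOK - NOR - ELM - HUB.

17.4 min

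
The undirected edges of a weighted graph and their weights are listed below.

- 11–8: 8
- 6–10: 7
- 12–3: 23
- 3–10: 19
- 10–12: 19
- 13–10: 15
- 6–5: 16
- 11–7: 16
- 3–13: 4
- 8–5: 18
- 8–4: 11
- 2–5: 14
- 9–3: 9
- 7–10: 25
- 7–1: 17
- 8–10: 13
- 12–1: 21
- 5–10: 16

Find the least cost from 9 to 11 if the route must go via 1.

86

Best 9 to 1: 9–3–12–1 costing 53
Best 1 to 11: 1–7–11 costing 33
Total via 1: 53 + 33 = 86.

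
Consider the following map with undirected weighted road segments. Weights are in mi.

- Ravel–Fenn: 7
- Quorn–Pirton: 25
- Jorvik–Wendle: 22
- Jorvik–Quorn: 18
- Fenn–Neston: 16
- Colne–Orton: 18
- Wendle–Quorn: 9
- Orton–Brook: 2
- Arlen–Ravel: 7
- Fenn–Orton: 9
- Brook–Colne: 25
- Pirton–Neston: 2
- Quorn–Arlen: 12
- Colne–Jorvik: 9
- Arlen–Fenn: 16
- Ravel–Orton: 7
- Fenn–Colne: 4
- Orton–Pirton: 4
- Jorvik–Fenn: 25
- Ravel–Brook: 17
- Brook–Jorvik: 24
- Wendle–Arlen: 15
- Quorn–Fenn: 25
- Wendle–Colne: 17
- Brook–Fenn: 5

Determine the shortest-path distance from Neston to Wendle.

Running Dijkstra from Neston:
Neston: 0
Pirton: 2  (via Neston)
Orton: 6  (via Pirton)
Brook: 8  (via Orton)
Ravel: 13  (via Orton)
Fenn: 13  (via Brook)
Colne: 17  (via Fenn)
Arlen: 20  (via Ravel)
Jorvik: 26  (via Colne)
Quorn: 27  (via Pirton)
Wendle: 34  (via Colne)
Shortest route: Neston–Pirton–Orton–Brook–Fenn–Colne–Wendle = 34 mi.

34 mi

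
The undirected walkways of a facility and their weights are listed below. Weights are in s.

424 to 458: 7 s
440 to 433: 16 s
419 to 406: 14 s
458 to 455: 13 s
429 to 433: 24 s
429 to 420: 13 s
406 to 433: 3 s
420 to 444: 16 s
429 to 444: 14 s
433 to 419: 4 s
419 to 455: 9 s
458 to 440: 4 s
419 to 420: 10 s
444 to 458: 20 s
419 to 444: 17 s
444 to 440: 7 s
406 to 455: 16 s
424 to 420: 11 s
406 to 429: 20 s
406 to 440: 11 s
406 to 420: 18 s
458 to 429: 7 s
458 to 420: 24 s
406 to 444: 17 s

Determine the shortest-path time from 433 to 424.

25 s

Settle nodes by increasing distance from 433:
433: 0
406: 3  (via 433)
419: 4  (via 433)
455: 13  (via 419)
420: 14  (via 419)
440: 14  (via 406)
458: 18  (via 440)
444: 20  (via 406)
429: 23  (via 406)
424: 25  (via 420)
Shortest route: 433–419–420–424 = 25 s.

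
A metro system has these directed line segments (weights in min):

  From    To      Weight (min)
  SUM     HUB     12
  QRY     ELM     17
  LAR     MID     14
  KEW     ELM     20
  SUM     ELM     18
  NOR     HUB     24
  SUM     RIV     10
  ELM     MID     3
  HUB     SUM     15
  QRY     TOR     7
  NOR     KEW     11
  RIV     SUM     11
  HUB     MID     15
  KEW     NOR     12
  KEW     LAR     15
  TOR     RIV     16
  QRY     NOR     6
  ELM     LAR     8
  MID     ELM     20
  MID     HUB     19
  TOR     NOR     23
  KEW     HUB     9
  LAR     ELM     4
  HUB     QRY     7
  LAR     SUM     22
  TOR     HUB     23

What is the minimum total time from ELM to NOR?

Compare a few routes:
ELM–MID–HUB–QRY–TOR–NOR: 3+19+7+7+23 = 59
ELM–LAR–MID–HUB–QRY–NOR: 8+14+19+7+6 = 54
ELM–LAR–SUM–HUB–QRY–NOR: 8+22+12+7+6 = 55
ELM–MID–HUB–QRY–NOR: 3+19+7+6 = 35
Cheapest is ELM–MID–HUB–QRY–NOR at 35 min.

35 min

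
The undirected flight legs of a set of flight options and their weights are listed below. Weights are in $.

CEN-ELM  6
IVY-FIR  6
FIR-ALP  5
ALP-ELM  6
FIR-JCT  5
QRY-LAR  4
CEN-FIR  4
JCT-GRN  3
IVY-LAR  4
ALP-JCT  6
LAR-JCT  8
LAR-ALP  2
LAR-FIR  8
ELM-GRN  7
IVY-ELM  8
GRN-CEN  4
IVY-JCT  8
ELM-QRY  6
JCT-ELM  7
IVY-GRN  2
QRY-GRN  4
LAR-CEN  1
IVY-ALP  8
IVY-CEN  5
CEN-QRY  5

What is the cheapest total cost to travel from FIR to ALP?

Shortest distances from FIR:
FIR: 0
CEN: 4  (via FIR)
JCT: 5  (via FIR)
LAR: 5  (via CEN)
ALP: 5  (via FIR)
Shortest route: FIR–ALP = $5.

$5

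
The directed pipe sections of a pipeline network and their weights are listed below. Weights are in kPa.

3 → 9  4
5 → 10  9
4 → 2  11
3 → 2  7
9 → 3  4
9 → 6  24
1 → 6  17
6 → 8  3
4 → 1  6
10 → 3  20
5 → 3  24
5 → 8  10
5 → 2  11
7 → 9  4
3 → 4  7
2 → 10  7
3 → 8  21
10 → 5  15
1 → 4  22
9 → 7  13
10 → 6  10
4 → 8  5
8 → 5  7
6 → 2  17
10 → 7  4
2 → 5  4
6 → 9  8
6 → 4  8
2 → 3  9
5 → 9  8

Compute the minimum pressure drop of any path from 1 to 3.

Running Dijkstra from 1:
1: 0
6: 17  (via 1)
8: 20  (via 6)
4: 22  (via 1)
9: 25  (via 6)
5: 27  (via 8)
3: 29  (via 9)
Shortest route: 1–6–9–3 = 29 kPa.

29 kPa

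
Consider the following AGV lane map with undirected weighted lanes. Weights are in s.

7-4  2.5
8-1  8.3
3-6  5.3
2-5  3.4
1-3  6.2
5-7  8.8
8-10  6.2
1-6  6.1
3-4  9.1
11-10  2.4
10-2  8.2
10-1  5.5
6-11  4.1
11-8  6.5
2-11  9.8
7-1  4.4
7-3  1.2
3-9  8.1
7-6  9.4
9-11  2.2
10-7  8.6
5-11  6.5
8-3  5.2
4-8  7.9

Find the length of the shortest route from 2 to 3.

Enumerating some paths:
2 → 5 → 7 → 3: 3.4+8.8+1.2 = 13.4
2 → 11 → 6 → 3: 9.8+4.1+5.3 = 19.2
2 → 10 → 7 → 3: 8.2+8.6+1.2 = 18
The minimum is 13.4 s via 2 → 5 → 7 → 3.

13.4 s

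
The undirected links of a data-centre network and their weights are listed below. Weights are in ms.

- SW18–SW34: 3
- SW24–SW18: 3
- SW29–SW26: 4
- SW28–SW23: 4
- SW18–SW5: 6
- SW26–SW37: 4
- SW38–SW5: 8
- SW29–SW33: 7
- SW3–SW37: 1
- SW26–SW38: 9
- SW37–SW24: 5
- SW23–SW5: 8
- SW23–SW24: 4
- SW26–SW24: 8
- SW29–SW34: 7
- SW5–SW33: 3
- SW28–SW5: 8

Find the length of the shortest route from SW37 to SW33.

Candidate routes:
SW37 → SW26 → SW29 → SW33: 4+4+7 = 15
SW37 → SW24 → SW18 → SW5 → SW33: 5+3+6+3 = 17
The minimum is 15 ms via SW37 → SW26 → SW29 → SW33.

15 ms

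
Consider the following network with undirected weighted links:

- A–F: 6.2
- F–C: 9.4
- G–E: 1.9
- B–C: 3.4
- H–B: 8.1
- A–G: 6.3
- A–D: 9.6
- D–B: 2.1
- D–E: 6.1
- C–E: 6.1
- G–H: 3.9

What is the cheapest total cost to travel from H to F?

Enumerating some paths:
H → G → E → C → F: 3.9+1.9+6.1+9.4 = 21.3
H → B → C → F: 8.1+3.4+9.4 = 20.9
H → G → A → F: 3.9+6.3+6.2 = 16.4
The minimum is 16.4 via H → G → A → F.

16.4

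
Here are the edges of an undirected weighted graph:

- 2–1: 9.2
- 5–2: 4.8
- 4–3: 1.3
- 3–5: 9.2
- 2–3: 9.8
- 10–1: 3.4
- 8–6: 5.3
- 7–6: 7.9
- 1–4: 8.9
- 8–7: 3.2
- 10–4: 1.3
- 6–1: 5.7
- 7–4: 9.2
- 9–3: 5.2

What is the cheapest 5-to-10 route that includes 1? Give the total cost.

Shortest 5→1: 5–2–1 = 14
Shortest 1→10: 1–10 = 3.4
Total via 1: 14 + 3.4 = 17.4.

17.4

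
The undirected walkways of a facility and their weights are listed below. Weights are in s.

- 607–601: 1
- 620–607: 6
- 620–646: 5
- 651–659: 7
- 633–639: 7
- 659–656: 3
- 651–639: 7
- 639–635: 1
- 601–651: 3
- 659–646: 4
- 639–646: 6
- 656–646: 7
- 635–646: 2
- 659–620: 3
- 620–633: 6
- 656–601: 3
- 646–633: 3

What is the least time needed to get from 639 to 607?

Enumerating some paths:
639 - 635 - 646 - 656 - 601 - 607: 1+2+7+3+1 = 14
639 - 651 - 601 - 607: 7+3+1 = 11
639 - 635 - 646 - 659 - 656 - 601 - 607: 1+2+4+3+3+1 = 14
639 - 635 - 646 - 620 - 607: 1+2+5+6 = 14
The minimum is 11 s via 639 - 651 - 601 - 607.

11 s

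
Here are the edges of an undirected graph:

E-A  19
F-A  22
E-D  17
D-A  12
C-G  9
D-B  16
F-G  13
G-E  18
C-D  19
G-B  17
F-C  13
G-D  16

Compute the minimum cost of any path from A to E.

19

Running Dijkstra from A:
A: 0
D: 12  (via A)
E: 19  (via A)
Shortest route: A–E = 19.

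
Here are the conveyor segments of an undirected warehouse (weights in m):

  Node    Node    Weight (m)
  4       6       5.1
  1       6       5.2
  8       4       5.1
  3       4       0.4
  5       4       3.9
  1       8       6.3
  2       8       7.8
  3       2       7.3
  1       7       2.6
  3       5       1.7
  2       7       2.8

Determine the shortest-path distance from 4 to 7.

Compare a few routes:
4 - 6 - 1 - 7: 5.1+5.2+2.6 = 12.9
4 - 8 - 1 - 7: 5.1+6.3+2.6 = 14
4 - 3 - 2 - 7: 0.4+7.3+2.8 = 10.5
Cheapest is 4 - 3 - 2 - 7 at 10.5 m.

10.5 m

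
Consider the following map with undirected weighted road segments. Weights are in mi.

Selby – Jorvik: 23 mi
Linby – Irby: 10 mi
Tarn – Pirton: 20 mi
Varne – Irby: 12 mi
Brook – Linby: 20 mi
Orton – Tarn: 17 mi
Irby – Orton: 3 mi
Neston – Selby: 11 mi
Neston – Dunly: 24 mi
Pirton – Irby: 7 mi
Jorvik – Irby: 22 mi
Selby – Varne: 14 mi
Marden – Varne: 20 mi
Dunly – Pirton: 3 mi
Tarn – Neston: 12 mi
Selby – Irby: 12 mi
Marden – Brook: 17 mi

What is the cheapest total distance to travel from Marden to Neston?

45 mi

Shortest distances from Marden:
Marden: 0
Brook: 17  (via Marden)
Varne: 20  (via Marden)
Irby: 32  (via Varne)
Selby: 34  (via Varne)
Orton: 35  (via Irby)
Linby: 37  (via Brook)
Pirton: 39  (via Irby)
Dunly: 42  (via Pirton)
Neston: 45  (via Selby)
Shortest route: Marden → Varne → Selby → Neston = 45 mi.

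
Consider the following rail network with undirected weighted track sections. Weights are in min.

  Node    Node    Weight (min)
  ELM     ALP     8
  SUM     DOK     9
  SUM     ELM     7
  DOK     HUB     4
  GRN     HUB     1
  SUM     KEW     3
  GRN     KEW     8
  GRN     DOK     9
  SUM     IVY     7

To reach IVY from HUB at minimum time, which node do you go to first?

GRN

Enumerating some paths:
HUB–DOK–SUM–IVY: 4+9+7 = 20
HUB–GRN–KEW–SUM–IVY: 1+8+3+7 = 19
Cheapest is HUB–GRN–KEW–SUM–IVY at 19 min.
So from HUB the first move is to GRN.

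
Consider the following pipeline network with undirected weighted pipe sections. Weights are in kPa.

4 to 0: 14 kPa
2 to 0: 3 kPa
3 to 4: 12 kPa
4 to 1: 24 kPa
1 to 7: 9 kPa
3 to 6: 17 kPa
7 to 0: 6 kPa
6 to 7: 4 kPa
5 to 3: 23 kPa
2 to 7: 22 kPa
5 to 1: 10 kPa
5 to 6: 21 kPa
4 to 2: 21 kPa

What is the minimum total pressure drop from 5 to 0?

Candidate routes:
5 - 1 - 7 - 0: 10+9+6 = 25
5 - 6 - 7 - 0: 21+4+6 = 31
The minimum is 25 kPa via 5 - 1 - 7 - 0.

25 kPa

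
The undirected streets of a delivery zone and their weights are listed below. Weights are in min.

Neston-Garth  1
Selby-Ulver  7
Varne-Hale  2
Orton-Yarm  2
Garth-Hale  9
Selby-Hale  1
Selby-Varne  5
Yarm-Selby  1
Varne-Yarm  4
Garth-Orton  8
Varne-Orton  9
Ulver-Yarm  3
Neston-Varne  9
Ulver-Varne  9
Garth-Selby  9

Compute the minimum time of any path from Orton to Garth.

8 min

Compare a few routes:
Orton - Garth: 8 = 8
Orton - Yarm - Selby - Garth: 2+1+9 = 12
Cheapest is Orton - Garth at 8 min.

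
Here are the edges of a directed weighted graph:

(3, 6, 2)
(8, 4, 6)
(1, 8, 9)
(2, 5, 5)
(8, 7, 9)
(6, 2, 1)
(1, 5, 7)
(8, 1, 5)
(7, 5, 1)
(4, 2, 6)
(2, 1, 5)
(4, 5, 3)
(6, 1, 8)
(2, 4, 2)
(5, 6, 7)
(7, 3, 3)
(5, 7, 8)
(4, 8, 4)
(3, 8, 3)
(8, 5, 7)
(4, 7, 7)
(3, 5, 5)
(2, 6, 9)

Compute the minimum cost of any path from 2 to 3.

Shortest distances from 2:
2: 0
4: 2  (via 2)
1: 5  (via 2)
5: 5  (via 2)
8: 6  (via 4)
6: 9  (via 2)
7: 9  (via 4)
3: 12  (via 7)
Shortest route: 2 → 4 → 7 → 3 = 12.

12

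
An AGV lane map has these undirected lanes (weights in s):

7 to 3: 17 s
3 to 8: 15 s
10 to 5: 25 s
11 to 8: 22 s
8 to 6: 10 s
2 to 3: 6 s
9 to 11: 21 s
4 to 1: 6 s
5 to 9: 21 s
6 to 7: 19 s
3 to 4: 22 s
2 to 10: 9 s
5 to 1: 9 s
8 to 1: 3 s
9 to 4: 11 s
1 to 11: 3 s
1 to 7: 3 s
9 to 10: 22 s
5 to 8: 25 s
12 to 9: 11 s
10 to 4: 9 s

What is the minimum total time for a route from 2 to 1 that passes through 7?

Best 2 to 7: 2 → 3 → 7 costing 23
Best 7 to 1: 7 → 1 costing 3
Total via 7: 23 + 3 = 26 s.

26 s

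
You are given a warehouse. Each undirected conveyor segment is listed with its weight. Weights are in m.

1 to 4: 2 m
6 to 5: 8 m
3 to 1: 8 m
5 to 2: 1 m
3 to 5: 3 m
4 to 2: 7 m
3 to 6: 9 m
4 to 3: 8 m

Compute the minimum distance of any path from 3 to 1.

8 m

Enumerating some paths:
3 - 1: 8 = 8
3 - 4 - 1: 8+2 = 10
Cheapest is 3 - 1 at 8 m.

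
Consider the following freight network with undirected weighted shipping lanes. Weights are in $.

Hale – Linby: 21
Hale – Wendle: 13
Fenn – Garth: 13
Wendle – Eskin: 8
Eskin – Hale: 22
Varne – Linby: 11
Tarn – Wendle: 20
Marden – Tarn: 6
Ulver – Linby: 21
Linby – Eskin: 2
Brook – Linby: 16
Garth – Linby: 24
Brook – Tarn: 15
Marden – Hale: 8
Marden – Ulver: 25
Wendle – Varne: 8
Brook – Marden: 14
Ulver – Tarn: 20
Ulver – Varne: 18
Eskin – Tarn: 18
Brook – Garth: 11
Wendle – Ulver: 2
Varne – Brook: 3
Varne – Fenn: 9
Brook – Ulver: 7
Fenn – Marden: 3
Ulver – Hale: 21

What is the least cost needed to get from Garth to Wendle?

$20

Compare a few routes:
Garth → Brook → Ulver → Wendle: 11+7+2 = 20
Garth → Brook → Varne → Wendle: 11+3+8 = 22
Garth → Linby → Eskin → Wendle: 24+2+8 = 34
Garth → Fenn → Varne → Wendle: 13+9+8 = 30
The minimum is $20 via Garth → Brook → Ulver → Wendle.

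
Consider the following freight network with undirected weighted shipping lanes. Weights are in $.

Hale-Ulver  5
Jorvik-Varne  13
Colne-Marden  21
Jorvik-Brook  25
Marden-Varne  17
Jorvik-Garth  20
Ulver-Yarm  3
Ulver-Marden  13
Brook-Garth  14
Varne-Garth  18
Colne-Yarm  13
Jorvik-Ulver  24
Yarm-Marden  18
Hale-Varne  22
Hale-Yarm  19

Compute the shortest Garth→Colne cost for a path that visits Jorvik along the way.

Shortest Garth→Jorvik: Garth–Jorvik = 20
Shortest Jorvik→Colne: Jorvik–Ulver–Yarm–Colne = 40
Total via Jorvik: 20 + 40 = $60.

$60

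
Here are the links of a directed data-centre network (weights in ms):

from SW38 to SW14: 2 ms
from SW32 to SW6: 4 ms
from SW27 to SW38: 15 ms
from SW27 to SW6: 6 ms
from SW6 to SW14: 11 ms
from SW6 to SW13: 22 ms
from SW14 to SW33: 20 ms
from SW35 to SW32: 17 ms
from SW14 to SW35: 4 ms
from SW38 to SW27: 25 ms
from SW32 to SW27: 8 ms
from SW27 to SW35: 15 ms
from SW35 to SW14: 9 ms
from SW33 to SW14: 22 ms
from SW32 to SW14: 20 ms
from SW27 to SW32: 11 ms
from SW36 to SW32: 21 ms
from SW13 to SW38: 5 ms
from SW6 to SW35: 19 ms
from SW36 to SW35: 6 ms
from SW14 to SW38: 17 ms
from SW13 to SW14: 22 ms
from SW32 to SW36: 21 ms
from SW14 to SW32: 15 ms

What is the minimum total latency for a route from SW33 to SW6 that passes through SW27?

Shortest SW33→SW27: SW33–SW14–SW32–SW27 = 45
Best SW27 to SW6: SW27–SW6 costing 6
Total via SW27: 45 + 6 = 51 ms.

51 ms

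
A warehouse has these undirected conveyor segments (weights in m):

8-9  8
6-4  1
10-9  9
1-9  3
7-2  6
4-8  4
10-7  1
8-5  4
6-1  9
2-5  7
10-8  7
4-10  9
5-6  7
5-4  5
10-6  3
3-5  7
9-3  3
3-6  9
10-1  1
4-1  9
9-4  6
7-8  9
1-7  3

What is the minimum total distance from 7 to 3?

8 m

Settle nodes by increasing distance from 7:
7: 0
10: 1  (via 7)
1: 2  (via 10)
6: 4  (via 10)
4: 5  (via 6)
9: 5  (via 1)
2: 6  (via 7)
3: 8  (via 9)
Shortest route: 7 → 10 → 1 → 9 → 3 = 8 m.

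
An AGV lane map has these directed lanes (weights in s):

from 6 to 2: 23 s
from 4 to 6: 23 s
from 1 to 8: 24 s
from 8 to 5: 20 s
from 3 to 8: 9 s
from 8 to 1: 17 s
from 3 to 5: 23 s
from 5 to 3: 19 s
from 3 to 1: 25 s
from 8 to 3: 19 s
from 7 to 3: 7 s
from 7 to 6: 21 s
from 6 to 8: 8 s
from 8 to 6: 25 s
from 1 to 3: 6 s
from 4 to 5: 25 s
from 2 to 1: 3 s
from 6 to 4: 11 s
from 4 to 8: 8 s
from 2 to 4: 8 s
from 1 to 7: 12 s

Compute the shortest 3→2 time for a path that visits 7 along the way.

Best 3 to 7: 3 → 1 → 7 costing 37
Shortest 7→2: 7 → 6 → 2 = 44
Total via 7: 37 + 44 = 81 s.

81 s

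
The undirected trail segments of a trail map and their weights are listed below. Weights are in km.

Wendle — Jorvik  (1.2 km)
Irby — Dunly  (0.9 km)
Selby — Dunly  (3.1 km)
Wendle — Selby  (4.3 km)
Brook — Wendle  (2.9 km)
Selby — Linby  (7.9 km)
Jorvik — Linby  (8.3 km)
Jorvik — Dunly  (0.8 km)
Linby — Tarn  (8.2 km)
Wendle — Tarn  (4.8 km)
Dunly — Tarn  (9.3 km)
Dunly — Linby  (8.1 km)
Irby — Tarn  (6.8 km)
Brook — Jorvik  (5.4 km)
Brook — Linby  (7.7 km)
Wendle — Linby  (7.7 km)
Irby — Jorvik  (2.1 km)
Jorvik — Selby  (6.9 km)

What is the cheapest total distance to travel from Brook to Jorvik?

4.1 km

Compare a few routes:
Brook–Jorvik: 5.4 = 5.4
Brook–Wendle–Jorvik: 2.9+1.2 = 4.1
Cheapest is Brook–Wendle–Jorvik at 4.1 km.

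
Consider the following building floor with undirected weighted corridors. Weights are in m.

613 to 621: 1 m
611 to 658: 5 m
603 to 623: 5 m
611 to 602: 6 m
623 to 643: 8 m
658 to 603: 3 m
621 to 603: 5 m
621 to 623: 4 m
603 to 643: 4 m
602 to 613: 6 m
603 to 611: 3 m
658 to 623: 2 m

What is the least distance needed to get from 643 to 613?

Shortest distances from 643:
643: 0
603: 4  (via 643)
658: 7  (via 603)
611: 7  (via 603)
623: 8  (via 643)
621: 9  (via 603)
613: 10  (via 621)
Shortest route: 643–603–621–613 = 10 m.

10 m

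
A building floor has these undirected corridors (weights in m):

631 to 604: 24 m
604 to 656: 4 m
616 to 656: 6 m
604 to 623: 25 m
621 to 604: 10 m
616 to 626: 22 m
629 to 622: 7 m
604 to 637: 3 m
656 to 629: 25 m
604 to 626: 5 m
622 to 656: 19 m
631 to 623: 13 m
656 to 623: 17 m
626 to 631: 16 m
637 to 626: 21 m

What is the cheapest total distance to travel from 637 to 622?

26 m

Settle nodes by increasing distance from 637:
637: 0
604: 3  (via 637)
656: 7  (via 604)
626: 8  (via 604)
621: 13  (via 604)
616: 13  (via 656)
623: 24  (via 656)
631: 24  (via 626)
622: 26  (via 656)
Shortest route: 637 → 604 → 656 → 622 = 26 m.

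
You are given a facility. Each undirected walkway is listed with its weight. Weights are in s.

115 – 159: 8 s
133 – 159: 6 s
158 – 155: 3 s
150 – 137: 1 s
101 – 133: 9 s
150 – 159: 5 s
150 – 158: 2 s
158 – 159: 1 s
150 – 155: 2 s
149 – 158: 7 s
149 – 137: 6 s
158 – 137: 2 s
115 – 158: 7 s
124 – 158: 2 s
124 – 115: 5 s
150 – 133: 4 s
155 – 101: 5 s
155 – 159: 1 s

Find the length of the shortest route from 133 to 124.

8 s

Running Dijkstra from 133:
133: 0
150: 4  (via 133)
137: 5  (via 150)
158: 6  (via 150)
155: 6  (via 150)
159: 6  (via 133)
124: 8  (via 158)
Shortest route: 133–150–158–124 = 8 s.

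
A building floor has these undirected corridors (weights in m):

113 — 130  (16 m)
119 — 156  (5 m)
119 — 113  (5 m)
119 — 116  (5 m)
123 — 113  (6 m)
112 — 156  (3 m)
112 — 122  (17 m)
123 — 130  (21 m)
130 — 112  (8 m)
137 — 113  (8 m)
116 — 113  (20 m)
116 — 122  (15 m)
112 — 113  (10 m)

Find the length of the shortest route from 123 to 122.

31 m

Running Dijkstra from 123:
123: 0
113: 6  (via 123)
119: 11  (via 113)
137: 14  (via 113)
156: 16  (via 119)
116: 16  (via 119)
112: 16  (via 113)
130: 21  (via 123)
122: 31  (via 116)
Shortest route: 123 → 113 → 119 → 116 → 122 = 31 m.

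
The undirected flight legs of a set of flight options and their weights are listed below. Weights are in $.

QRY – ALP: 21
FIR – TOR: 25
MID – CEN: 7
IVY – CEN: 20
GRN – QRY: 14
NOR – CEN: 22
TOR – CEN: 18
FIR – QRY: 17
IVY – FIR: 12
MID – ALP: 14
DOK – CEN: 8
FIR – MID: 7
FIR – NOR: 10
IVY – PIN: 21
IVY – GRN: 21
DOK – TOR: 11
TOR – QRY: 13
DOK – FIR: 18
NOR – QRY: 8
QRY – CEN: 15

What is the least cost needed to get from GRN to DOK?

$37

Candidate routes:
GRN–QRY–CEN–DOK: 14+15+8 = 37
GRN–QRY–TOR–DOK: 14+13+11 = 38
Cheapest is GRN–QRY–CEN–DOK at $37.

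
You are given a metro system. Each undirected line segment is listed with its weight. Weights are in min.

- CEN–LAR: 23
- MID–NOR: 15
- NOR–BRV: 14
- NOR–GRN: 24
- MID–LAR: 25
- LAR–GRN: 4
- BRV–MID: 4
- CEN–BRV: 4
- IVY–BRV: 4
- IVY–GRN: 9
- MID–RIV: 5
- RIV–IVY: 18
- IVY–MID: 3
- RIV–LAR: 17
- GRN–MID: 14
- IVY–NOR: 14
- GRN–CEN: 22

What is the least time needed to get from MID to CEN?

8 min

Shortest distances from MID:
MID: 0
IVY: 3  (via MID)
BRV: 4  (via MID)
RIV: 5  (via MID)
CEN: 8  (via BRV)
Shortest route: MID → BRV → CEN = 8 min.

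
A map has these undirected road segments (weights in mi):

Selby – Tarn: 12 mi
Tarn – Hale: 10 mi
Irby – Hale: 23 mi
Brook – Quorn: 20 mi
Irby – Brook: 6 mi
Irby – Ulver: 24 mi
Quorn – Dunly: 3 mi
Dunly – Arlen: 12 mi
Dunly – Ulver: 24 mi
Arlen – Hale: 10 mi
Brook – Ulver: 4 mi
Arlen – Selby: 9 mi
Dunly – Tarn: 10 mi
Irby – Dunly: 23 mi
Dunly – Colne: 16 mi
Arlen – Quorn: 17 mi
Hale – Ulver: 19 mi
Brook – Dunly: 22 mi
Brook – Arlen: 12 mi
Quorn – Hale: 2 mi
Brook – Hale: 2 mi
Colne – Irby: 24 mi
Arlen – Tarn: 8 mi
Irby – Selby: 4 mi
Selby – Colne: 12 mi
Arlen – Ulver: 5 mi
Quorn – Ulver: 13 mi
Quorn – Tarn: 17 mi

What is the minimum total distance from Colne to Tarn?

24 mi

Running Dijkstra from Colne:
Colne: 0
Selby: 12  (via Colne)
Irby: 16  (via Selby)
Dunly: 16  (via Colne)
Quorn: 19  (via Dunly)
Arlen: 21  (via Selby)
Hale: 21  (via Quorn)
Brook: 22  (via Irby)
Tarn: 24  (via Selby)
Shortest route: Colne–Selby–Tarn = 24 mi.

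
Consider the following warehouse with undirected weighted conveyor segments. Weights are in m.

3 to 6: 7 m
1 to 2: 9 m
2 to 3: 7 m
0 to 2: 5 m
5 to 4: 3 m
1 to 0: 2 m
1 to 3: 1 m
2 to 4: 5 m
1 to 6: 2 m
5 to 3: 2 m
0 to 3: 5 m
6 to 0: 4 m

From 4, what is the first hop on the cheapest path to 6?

Candidate routes:
4 - 5 - 3 - 6: 3+2+7 = 12
4 - 2 - 0 - 6: 5+5+4 = 14
4 - 5 - 3 - 1 - 0 - 6: 3+2+1+2+4 = 12
4 - 5 - 3 - 1 - 6: 3+2+1+2 = 8
The minimum is 8 m via 4 - 5 - 3 - 1 - 6.
So from 4 the first move is to 5.

5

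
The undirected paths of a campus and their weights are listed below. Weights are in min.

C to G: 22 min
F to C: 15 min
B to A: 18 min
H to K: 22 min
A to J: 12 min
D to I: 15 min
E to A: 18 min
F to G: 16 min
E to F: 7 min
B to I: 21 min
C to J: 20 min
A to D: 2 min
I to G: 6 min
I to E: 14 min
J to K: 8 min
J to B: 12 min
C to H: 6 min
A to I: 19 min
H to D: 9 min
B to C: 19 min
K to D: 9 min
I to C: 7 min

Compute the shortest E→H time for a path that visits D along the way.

29 min

Shortest E→D: E–A–D = 20
Shortest D→H: D–H = 9
Total via D: 20 + 9 = 29 min.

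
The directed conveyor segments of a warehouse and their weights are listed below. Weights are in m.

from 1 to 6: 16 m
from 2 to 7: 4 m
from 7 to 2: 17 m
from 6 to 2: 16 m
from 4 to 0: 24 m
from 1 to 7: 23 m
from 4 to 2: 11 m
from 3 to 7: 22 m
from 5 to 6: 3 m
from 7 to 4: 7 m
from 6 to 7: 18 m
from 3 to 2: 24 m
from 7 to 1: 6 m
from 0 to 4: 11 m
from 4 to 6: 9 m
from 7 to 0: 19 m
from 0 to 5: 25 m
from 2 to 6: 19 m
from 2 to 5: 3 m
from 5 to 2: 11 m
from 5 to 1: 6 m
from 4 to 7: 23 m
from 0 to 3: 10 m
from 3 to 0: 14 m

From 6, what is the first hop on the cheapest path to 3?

7

Candidate routes:
6 → 7 → 0 → 3: 18+19+10 = 47
6 → 2 → 7 → 0 → 3: 16+4+19+10 = 49
The minimum is 47 m via 6 → 7 → 0 → 3.
So from 6 the first move is to 7.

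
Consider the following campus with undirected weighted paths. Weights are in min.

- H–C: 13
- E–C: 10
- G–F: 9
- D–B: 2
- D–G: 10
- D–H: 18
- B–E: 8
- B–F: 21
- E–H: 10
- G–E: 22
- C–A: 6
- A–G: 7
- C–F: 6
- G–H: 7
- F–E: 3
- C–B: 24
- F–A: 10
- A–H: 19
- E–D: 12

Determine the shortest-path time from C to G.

Compare a few routes:
C → A → G: 6+7 = 13
C → F → G: 6+9 = 15
Cheapest is C → A → G at 13 min.

13 min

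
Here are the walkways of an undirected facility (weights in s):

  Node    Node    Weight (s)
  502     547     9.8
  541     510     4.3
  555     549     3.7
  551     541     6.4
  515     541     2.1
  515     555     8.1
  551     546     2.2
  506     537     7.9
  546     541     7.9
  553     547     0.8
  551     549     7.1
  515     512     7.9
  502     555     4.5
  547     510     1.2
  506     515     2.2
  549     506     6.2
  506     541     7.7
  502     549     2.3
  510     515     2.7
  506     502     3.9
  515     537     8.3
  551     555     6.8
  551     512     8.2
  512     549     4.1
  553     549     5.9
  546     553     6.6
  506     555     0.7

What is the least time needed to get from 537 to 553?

Compare a few routes:
537–506–515–510–547–553: 7.9+2.2+2.7+1.2+0.8 = 14.8
537–506–555–549–553: 7.9+0.7+3.7+5.9 = 18.2
537–515–541–510–547–553: 8.3+2.1+4.3+1.2+0.8 = 16.7
537–515–510–547–553: 8.3+2.7+1.2+0.8 = 13
The minimum is 13 s via 537–515–510–547–553.

13 s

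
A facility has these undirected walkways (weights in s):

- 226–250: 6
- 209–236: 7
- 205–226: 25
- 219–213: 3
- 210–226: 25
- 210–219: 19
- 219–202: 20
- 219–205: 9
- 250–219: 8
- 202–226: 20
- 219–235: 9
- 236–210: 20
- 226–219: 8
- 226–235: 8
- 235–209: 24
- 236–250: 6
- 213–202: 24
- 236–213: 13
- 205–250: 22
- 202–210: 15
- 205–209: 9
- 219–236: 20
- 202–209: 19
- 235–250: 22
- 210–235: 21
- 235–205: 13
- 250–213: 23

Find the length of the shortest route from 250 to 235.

Running Dijkstra from 250:
250: 0
226: 6  (via 250)
236: 6  (via 250)
219: 8  (via 250)
213: 11  (via 219)
209: 13  (via 236)
235: 14  (via 226)
Shortest route: 250 → 226 → 235 = 14 s.

14 s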